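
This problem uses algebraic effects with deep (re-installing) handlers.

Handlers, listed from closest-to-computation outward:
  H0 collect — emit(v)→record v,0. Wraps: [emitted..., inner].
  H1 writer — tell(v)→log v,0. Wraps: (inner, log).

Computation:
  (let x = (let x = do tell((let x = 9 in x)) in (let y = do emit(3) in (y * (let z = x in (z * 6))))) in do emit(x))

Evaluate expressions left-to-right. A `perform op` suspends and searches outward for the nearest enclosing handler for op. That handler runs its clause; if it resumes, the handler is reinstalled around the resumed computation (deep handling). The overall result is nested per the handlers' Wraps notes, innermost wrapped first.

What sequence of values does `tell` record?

Answer: (9)

Evaluation trace:
tell(9) @ H1 ⇒ log+=9
emit(3) @ H0 ⇒ out+=3
emit(0) @ H0 ⇒ out+=0
H0 returns [3, 0, 0]
H1 returns ([3, 0, 0], (9))
= ([3, 0, 0], (9))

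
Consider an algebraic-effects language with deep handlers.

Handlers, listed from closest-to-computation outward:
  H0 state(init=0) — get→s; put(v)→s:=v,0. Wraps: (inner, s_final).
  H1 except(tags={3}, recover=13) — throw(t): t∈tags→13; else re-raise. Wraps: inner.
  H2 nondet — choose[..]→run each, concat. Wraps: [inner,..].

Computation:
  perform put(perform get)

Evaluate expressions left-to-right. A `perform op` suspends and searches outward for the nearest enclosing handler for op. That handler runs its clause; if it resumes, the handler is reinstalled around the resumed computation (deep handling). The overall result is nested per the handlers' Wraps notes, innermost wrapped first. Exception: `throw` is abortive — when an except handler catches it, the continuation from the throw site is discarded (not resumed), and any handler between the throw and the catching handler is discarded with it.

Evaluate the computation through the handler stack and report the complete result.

Answer: [(0, 0)]

Working:
get @ H0 ⇒ 0
put(0) @ H0 ⇒ s:=0
H0 returns (0, 0)
H1 returns (0, 0)
H2 returns [(0, 0)]
= [(0, 0)]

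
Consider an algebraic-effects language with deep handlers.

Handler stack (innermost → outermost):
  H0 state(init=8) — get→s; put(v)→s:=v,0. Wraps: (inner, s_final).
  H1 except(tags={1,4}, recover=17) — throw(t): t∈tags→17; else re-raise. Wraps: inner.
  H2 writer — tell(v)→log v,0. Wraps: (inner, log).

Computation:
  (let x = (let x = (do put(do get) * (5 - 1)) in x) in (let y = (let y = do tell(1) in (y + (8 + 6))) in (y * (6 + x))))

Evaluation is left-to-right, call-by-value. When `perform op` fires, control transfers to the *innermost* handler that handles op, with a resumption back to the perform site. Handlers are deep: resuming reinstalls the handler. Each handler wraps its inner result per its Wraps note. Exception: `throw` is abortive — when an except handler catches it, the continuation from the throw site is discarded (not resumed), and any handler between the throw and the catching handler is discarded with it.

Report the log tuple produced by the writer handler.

Answer: (1)

Step-by-step:
get @ H0 ⇒ 8
put(8) @ H0 ⇒ s:=8
tell(1) @ H2 ⇒ log+=1
H0 returns (84, 8)
H1 returns (84, 8)
H2 returns ((84, 8), (1))
= ((84, 8), (1))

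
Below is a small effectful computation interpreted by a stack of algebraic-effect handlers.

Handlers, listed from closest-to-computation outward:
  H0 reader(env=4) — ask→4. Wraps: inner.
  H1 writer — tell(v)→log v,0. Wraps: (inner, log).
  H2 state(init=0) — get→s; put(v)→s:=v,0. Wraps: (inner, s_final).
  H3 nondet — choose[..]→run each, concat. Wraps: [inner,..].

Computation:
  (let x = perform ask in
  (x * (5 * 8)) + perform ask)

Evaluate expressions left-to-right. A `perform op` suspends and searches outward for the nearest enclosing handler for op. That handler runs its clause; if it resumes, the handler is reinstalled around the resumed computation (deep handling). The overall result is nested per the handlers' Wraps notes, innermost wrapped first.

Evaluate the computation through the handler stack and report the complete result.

Answer: [((164, ()), 0)]

Step-by-step:
ask @ H0 ⇒ 4
ask @ H0 ⇒ 4
H0 returns 164
H1 returns (164, ())
H2 returns ((164, ()), 0)
H3 returns [((164, ()), 0)]
= [((164, ()), 0)]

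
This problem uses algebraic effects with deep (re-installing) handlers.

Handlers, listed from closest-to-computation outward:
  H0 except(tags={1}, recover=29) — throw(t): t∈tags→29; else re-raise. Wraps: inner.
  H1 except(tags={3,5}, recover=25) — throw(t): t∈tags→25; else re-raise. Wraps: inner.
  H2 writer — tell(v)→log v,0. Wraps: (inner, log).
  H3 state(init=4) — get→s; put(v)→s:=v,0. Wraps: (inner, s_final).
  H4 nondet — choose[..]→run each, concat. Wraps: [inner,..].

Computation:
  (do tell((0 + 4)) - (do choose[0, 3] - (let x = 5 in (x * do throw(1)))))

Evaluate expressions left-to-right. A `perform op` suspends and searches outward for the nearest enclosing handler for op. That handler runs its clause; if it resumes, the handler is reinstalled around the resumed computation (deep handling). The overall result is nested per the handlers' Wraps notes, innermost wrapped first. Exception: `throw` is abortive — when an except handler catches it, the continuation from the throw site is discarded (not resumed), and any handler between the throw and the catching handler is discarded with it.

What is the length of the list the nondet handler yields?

Answer: 2

Evaluation trace:
tell(4) @ H2 ⇒ log+=4
choose[0, 3] @ H4
  branch[0] choose=0:
    throw(1) @ H0 caught ⇒ 29
    H1 returns 29
    H2 returns (29, (4))
    H3 returns ((29, (4)), 4)
    H4 returns [((29, (4)), 4)]
  branch[1] choose=3:
    throw(1) @ H0 caught ⇒ 29
    H1 returns 29
    H2 returns (29, (4))
    H3 returns ((29, (4)), 4)
    H4 returns [((29, (4)), 4)]
= [((29, (4)), 4), ((29, (4)), 4)]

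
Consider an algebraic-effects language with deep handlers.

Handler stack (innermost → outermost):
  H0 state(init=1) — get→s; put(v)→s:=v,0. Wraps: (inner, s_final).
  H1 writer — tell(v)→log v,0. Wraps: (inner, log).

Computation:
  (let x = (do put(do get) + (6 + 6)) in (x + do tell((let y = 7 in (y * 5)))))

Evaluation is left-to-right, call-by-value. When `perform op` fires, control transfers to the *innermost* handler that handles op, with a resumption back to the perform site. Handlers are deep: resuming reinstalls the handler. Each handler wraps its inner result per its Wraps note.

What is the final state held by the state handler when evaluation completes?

Answer: 1

Working:
get @ H0 ⇒ 1
put(1) @ H0 ⇒ s:=1
tell(35) @ H1 ⇒ log+=35
H0 returns (12, 1)
H1 returns ((12, 1), (35))
= ((12, 1), (35))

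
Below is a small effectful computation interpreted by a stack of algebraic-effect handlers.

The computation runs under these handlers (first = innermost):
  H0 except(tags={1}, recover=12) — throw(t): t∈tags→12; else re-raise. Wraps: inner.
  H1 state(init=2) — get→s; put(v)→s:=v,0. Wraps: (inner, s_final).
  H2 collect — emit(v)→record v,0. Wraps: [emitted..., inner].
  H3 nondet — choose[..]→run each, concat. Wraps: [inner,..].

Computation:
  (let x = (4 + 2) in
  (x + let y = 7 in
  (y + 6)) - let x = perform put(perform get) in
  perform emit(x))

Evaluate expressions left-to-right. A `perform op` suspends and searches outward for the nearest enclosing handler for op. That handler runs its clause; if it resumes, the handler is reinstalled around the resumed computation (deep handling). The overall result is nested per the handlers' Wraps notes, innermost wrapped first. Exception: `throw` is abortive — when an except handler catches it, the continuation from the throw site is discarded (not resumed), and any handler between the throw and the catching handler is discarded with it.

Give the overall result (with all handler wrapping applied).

Answer: [[0, (19, 2)]]

Working:
get @ H1 ⇒ 2
put(2) @ H1 ⇒ s:=2
emit(0) @ H2 ⇒ out+=0
H0 returns 19
H1 returns (19, 2)
H2 returns [0, (19, 2)]
H3 returns [[0, (19, 2)]]
= [[0, (19, 2)]]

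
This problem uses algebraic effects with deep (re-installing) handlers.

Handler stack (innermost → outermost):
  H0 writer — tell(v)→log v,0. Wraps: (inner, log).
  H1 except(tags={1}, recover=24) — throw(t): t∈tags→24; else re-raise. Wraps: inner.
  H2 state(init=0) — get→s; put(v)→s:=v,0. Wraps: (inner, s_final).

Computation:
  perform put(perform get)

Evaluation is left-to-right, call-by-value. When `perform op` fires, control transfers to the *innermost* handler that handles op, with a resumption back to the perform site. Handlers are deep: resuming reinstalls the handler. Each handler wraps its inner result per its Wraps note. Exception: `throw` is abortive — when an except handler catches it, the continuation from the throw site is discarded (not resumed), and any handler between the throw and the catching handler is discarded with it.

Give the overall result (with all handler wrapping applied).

Working:
get @ H2 ⇒ 0
put(0) @ H2 ⇒ s:=0
H0 returns (0, ())
H1 returns (0, ())
H2 returns ((0, ()), 0)
= ((0, ()), 0)

Answer: ((0, ()), 0)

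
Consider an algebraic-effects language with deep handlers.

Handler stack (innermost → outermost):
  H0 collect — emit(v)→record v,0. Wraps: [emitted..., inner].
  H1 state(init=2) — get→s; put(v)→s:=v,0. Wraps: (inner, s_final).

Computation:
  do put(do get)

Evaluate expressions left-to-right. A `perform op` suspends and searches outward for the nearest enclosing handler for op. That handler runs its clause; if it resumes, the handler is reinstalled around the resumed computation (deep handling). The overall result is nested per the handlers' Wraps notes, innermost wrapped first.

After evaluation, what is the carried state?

Working:
get @ H1 ⇒ 2
put(2) @ H1 ⇒ s:=2
H0 returns [0]
H1 returns ([0], 2)
= ([0], 2)

Answer: 2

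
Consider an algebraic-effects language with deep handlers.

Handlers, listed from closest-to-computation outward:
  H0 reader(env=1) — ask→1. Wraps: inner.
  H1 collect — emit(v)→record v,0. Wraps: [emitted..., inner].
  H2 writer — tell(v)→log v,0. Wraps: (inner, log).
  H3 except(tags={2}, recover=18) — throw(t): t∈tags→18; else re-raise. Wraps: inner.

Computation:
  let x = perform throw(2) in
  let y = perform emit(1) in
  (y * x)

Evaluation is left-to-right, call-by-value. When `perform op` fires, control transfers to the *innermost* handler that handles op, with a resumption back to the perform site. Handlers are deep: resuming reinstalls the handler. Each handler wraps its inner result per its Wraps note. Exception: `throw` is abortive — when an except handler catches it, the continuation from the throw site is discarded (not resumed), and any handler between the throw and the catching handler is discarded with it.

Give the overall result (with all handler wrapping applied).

Evaluation trace:
throw(2) @ H3 caught ⇒ 18
= 18

Answer: 18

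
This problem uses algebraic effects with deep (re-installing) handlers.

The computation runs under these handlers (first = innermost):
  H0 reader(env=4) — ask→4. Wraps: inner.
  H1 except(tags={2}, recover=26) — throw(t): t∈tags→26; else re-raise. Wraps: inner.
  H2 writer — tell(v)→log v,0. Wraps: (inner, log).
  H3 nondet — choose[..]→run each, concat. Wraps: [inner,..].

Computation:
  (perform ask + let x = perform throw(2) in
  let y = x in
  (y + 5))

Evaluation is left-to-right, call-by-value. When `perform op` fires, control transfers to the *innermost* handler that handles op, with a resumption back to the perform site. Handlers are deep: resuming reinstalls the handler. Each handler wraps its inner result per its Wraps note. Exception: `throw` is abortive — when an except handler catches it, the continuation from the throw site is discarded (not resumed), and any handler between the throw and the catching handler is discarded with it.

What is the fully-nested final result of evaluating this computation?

Answer: [(26, ())]

Evaluation trace:
ask @ H0 ⇒ 4
throw(2) @ H1 caught ⇒ 26
H2 returns (26, ())
H3 returns [(26, ())]
= [(26, ())]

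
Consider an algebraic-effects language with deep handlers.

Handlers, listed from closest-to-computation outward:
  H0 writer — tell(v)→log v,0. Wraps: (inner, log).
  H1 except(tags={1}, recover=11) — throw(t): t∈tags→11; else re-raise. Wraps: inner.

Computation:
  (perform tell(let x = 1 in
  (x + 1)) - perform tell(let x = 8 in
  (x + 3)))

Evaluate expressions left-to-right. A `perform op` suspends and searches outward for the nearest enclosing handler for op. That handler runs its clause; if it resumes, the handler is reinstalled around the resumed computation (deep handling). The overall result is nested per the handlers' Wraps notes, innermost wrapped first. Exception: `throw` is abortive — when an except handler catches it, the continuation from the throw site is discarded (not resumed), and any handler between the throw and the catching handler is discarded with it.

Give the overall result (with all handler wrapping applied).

Step-by-step:
tell(2) @ H0 ⇒ log+=2
tell(11) @ H0 ⇒ log+=11
H0 returns (0, (2, 11))
H1 returns (0, (2, 11))
= (0, (2, 11))

Answer: (0, (2, 11))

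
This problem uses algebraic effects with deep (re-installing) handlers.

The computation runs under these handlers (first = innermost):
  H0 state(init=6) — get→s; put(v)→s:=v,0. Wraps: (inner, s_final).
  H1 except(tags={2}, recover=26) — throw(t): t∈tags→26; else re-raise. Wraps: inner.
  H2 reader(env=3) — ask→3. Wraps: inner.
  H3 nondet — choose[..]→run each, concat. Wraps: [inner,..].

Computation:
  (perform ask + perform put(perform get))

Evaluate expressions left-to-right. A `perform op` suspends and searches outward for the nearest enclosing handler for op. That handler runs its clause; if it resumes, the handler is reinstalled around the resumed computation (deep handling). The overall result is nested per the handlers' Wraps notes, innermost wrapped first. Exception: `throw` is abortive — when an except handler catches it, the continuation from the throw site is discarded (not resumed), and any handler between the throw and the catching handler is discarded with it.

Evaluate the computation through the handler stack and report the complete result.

Answer: [(3, 6)]

Evaluation trace:
ask @ H2 ⇒ 3
get @ H0 ⇒ 6
put(6) @ H0 ⇒ s:=6
H0 returns (3, 6)
H1 returns (3, 6)
H2 returns (3, 6)
H3 returns [(3, 6)]
= [(3, 6)]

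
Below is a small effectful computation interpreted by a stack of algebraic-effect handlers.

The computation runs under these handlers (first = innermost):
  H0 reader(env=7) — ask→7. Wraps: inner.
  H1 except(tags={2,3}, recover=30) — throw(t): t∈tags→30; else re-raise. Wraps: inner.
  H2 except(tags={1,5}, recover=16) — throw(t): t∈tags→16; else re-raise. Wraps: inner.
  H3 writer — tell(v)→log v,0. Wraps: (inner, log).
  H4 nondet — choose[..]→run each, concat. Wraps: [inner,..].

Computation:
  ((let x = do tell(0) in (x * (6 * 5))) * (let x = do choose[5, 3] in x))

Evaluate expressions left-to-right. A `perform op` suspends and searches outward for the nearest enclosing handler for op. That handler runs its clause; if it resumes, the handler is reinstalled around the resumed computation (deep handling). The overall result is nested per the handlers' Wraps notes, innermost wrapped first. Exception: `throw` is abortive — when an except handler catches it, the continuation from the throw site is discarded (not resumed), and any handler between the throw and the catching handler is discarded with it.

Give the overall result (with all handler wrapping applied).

Answer: [(0, (0)), (0, (0))]

Step-by-step:
tell(0) @ H3 ⇒ log+=0
choose[5, 3] @ H4
  branch[0] choose=5:
    H0 returns 0
    H1 returns 0
    H2 returns 0
    H3 returns (0, (0))
    H4 returns [(0, (0))]
  branch[1] choose=3:
    H0 returns 0
    H1 returns 0
    H2 returns 0
    H3 returns (0, (0))
    H4 returns [(0, (0))]
= [(0, (0)), (0, (0))]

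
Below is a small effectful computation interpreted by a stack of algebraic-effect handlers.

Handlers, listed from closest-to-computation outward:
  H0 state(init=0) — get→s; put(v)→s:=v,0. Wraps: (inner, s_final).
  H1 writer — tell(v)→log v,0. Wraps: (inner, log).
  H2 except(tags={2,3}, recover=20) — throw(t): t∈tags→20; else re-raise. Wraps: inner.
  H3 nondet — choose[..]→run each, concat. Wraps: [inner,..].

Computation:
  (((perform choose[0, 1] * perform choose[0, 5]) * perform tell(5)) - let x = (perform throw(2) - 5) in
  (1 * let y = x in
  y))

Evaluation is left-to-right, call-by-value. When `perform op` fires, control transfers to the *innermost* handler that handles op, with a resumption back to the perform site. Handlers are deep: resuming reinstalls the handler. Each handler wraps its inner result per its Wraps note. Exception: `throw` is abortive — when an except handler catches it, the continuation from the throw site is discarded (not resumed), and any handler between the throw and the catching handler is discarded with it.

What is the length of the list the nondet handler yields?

Evaluation trace:
choose[0, 1] @ H3
  branch[0] choose=0:
    choose[0, 5] @ H3
      branch[0] choose=0:
        tell(5) @ H1 ⇒ log+=5
        throw(2) @ H2 caught ⇒ 20
        H3 returns [20]
      branch[1] choose=5:
        tell(5) @ H1 ⇒ log+=5
        throw(2) @ H2 caught ⇒ 20
        H3 returns [20]
  branch[1] choose=1:
    choose[0, 5] @ H3
      branch[0] choose=0:
        tell(5) @ H1 ⇒ log+=5
        throw(2) @ H2 caught ⇒ 20
        H3 returns [20]
      branch[1] choose=5:
        tell(5) @ H1 ⇒ log+=5
        throw(2) @ H2 caught ⇒ 20
        H3 returns [20]
= [20, 20, 20, 20]

Answer: 4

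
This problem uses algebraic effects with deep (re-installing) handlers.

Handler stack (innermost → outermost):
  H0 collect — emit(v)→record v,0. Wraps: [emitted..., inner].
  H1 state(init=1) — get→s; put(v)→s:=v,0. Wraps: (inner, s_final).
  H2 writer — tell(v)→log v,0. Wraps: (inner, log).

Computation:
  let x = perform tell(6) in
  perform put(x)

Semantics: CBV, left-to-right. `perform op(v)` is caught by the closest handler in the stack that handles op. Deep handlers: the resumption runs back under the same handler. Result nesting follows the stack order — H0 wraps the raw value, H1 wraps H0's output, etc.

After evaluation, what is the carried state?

Answer: 0

Step-by-step:
tell(6) @ H2 ⇒ log+=6
put(0) @ H1 ⇒ s:=0
H0 returns [0]
H1 returns ([0], 0)
H2 returns (([0], 0), (6))
= (([0], 0), (6))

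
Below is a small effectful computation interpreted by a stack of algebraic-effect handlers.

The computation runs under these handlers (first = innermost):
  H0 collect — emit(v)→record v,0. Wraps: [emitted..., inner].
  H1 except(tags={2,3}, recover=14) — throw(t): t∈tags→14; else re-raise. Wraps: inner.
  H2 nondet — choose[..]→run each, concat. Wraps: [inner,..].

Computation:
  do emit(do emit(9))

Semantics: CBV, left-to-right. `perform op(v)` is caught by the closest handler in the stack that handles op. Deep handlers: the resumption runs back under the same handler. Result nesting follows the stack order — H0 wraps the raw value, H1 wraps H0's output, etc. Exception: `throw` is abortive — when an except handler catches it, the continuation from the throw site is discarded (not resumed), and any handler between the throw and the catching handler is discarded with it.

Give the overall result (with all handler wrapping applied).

Evaluation trace:
emit(9) @ H0 ⇒ out+=9
emit(0) @ H0 ⇒ out+=0
H0 returns [9, 0, 0]
H1 returns [9, 0, 0]
H2 returns [[9, 0, 0]]
= [[9, 0, 0]]

Answer: [[9, 0, 0]]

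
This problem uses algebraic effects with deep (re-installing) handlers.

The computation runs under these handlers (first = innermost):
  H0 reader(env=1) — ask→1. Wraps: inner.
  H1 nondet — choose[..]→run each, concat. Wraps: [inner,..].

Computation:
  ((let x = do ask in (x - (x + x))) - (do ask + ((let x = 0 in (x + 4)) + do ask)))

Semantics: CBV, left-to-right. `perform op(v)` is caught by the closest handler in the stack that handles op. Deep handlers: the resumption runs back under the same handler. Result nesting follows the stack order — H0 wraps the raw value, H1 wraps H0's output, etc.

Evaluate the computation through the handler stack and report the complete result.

Answer: [-7]

Step-by-step:
ask @ H0 ⇒ 1
ask @ H0 ⇒ 1
ask @ H0 ⇒ 1
H0 returns -7
H1 returns [-7]
= [-7]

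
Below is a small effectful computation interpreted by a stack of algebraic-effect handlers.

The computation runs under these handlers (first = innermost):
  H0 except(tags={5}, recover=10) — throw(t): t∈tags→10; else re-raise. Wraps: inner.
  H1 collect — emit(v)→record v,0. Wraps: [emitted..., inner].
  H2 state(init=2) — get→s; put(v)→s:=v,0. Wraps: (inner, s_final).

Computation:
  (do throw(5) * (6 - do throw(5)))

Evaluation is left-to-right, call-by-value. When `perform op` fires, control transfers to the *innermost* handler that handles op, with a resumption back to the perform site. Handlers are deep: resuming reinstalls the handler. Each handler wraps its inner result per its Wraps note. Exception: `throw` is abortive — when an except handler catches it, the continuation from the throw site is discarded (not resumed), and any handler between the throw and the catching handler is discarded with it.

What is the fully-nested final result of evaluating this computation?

Working:
throw(5) @ H0 caught ⇒ 10
H1 returns [10]
H2 returns ([10], 2)
= ([10], 2)

Answer: ([10], 2)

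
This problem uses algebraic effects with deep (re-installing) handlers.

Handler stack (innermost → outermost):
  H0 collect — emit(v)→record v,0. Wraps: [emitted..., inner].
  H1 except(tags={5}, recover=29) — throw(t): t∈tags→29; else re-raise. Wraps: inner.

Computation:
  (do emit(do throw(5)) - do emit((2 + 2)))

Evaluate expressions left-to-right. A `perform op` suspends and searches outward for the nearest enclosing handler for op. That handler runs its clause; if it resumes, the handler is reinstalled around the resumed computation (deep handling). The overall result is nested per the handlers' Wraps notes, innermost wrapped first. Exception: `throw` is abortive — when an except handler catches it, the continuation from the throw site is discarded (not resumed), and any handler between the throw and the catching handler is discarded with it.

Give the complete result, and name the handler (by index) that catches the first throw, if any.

Working:
throw(5) @ H1 caught ⇒ 29
= 29

Answer: 29 ; first throw caught by: H1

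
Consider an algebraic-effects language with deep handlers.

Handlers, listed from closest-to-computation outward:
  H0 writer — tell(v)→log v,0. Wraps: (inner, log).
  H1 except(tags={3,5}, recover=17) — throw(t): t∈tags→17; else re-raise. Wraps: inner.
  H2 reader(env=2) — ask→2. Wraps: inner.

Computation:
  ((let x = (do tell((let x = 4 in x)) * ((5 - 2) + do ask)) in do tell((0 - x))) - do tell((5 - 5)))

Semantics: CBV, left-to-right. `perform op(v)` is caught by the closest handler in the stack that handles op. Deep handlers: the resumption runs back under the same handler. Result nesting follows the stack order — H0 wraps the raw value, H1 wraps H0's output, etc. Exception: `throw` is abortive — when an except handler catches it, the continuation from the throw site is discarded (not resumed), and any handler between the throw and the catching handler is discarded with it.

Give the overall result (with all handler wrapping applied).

Answer: (0, (4, 0, 0))

Evaluation trace:
tell(4) @ H0 ⇒ log+=4
ask @ H2 ⇒ 2
tell(0) @ H0 ⇒ log+=0
tell(0) @ H0 ⇒ log+=0
H0 returns (0, (4, 0, 0))
H1 returns (0, (4, 0, 0))
H2 returns (0, (4, 0, 0))
= (0, (4, 0, 0))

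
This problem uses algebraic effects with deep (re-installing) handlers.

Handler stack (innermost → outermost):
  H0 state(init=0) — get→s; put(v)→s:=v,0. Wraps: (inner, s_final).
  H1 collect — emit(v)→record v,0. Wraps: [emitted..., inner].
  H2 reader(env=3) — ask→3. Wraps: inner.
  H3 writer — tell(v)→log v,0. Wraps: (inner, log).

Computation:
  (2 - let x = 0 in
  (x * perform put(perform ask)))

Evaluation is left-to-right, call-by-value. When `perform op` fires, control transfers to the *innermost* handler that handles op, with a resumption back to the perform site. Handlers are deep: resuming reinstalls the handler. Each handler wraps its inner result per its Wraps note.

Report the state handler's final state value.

Answer: 3

Evaluation trace:
ask @ H2 ⇒ 3
put(3) @ H0 ⇒ s:=3
H0 returns (2, 3)
H1 returns [(2, 3)]
H2 returns [(2, 3)]
H3 returns ([(2, 3)], ())
= ([(2, 3)], ())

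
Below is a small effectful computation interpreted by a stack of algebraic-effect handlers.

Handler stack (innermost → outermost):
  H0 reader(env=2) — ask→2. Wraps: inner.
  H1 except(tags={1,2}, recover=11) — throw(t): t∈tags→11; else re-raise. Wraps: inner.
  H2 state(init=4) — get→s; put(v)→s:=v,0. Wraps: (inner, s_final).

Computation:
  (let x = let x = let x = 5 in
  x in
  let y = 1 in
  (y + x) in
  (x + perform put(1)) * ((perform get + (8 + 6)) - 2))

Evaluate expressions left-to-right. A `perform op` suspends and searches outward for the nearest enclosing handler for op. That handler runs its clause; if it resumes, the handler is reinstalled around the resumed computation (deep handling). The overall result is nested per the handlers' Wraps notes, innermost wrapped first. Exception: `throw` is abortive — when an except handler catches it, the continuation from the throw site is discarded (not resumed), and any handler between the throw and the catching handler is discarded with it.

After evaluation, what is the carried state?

Evaluation trace:
put(1) @ H2 ⇒ s:=1
get @ H2 ⇒ 1
H0 returns 78
H1 returns 78
H2 returns (78, 1)
= (78, 1)

Answer: 1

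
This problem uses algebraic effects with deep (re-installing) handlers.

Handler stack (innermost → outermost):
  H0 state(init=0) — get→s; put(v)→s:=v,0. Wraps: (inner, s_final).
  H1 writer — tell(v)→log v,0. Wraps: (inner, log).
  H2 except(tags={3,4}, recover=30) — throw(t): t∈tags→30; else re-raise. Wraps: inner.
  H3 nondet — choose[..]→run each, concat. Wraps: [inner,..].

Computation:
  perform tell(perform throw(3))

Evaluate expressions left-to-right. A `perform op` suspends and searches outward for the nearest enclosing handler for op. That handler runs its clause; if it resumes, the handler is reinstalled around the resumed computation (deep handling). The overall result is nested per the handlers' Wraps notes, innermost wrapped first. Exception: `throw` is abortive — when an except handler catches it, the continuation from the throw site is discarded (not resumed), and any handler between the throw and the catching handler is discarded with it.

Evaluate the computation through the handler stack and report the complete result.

Evaluation trace:
throw(3) @ H2 caught ⇒ 30
H3 returns [30]
= [30]

Answer: [30]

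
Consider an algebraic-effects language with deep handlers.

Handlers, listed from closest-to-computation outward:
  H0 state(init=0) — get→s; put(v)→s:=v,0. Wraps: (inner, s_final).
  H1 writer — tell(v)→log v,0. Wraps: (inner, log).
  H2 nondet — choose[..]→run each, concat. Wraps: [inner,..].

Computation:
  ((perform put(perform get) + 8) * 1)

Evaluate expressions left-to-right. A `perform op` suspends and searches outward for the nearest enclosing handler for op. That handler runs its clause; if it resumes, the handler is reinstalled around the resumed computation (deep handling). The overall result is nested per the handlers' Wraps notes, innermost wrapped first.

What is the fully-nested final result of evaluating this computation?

Evaluation trace:
get @ H0 ⇒ 0
put(0) @ H0 ⇒ s:=0
H0 returns (8, 0)
H1 returns ((8, 0), ())
H2 returns [((8, 0), ())]
= [((8, 0), ())]

Answer: [((8, 0), ())]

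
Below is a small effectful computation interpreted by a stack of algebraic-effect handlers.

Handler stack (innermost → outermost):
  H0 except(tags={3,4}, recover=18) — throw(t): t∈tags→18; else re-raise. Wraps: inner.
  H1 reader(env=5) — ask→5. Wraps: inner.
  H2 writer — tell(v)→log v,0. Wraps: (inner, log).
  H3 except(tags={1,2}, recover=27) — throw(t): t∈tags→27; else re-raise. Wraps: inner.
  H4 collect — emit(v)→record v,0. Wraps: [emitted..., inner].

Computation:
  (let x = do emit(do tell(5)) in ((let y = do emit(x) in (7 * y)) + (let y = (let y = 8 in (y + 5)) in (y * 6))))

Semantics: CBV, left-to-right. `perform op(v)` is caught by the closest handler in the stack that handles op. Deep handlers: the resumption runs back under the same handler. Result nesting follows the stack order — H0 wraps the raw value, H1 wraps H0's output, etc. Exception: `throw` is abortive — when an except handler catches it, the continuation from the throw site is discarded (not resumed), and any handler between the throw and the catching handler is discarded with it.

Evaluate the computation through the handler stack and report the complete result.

Working:
tell(5) @ H2 ⇒ log+=5
emit(0) @ H4 ⇒ out+=0
emit(0) @ H4 ⇒ out+=0
H0 returns 78
H1 returns 78
H2 returns (78, (5))
H3 returns (78, (5))
H4 returns [0, 0, (78, (5))]
= [0, 0, (78, (5))]

Answer: [0, 0, (78, (5))]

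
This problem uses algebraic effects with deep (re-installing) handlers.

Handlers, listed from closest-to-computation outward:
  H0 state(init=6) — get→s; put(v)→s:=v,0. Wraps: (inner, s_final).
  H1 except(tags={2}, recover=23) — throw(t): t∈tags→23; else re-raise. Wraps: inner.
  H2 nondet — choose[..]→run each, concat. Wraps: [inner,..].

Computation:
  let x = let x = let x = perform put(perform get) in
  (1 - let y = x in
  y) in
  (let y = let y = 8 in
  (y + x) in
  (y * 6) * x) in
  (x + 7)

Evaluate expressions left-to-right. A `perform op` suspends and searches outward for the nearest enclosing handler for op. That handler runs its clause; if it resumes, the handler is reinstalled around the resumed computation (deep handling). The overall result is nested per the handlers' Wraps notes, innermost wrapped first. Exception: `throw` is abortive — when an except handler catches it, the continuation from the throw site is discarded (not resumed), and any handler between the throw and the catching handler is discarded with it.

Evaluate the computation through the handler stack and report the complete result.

Evaluation trace:
get @ H0 ⇒ 6
put(6) @ H0 ⇒ s:=6
H0 returns (61, 6)
H1 returns (61, 6)
H2 returns [(61, 6)]
= [(61, 6)]

Answer: [(61, 6)]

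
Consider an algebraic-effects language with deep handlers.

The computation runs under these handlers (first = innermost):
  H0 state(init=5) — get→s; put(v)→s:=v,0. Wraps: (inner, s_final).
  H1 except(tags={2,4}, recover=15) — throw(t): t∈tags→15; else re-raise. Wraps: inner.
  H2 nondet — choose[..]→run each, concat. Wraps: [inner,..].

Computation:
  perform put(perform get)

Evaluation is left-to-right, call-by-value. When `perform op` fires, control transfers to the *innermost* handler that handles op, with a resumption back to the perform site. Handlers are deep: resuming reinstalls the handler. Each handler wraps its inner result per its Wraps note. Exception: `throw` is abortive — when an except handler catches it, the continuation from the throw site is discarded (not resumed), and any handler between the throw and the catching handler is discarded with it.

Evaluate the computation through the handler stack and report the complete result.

Evaluation trace:
get @ H0 ⇒ 5
put(5) @ H0 ⇒ s:=5
H0 returns (0, 5)
H1 returns (0, 5)
H2 returns [(0, 5)]
= [(0, 5)]

Answer: [(0, 5)]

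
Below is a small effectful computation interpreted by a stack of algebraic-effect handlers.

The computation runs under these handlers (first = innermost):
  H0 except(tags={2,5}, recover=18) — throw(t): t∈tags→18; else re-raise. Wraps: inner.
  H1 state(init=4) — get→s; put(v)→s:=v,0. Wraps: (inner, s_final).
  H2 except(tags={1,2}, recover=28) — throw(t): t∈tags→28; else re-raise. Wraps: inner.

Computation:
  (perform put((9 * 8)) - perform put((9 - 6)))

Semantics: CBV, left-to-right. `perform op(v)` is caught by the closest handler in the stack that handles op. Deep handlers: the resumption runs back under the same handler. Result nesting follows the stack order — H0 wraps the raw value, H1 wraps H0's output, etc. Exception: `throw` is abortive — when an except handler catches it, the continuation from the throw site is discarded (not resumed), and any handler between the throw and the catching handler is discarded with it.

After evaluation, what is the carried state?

Answer: 3

Working:
put(72) @ H1 ⇒ s:=72
put(3) @ H1 ⇒ s:=3
H0 returns 0
H1 returns (0, 3)
H2 returns (0, 3)
= (0, 3)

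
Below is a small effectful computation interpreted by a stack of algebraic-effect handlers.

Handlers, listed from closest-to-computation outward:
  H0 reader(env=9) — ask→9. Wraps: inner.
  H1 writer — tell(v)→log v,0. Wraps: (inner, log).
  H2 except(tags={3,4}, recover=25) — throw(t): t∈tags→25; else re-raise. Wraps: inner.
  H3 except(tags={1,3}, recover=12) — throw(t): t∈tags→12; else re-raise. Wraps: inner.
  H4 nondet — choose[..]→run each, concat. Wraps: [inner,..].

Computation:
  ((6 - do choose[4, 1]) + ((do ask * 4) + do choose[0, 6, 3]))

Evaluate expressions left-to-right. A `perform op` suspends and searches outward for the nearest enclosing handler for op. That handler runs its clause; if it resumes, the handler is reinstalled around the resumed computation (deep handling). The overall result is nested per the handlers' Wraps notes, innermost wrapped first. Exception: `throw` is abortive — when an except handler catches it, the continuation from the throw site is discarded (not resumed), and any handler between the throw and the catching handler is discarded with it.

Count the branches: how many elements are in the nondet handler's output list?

Answer: 6

Step-by-step:
choose[4, 1] @ H4
  branch[0] choose=4:
    ask @ H0 ⇒ 9
    choose[0, 6, 3] @ H4
      branch[0] choose=0:
        H0 returns 38
        H1 returns (38, ())
        H2 returns (38, ())
        H3 returns (38, ())
        H4 returns [(38, ())]
      branch[1] choose=6:
        H0 returns 44
        H1 returns (44, ())
        H2 returns (44, ())
        H3 returns (44, ())
        H4 returns [(44, ())]
      branch[2] choose=3:
        H0 returns 41
        H1 returns (41, ())
        H2 returns (41, ())
        H3 returns (41, ())
        H4 returns [(41, ())]
  branch[1] choose=1:
    ask @ H0 ⇒ 9
    choose[0, 6, 3] @ H4
      branch[0] choose=0:
        H0 returns 41
        H1 returns (41, ())
        H2 returns (41, ())
        H3 returns (41, ())
        H4 returns [(41, ())]
      branch[1] choose=6:
        H0 returns 47
        H1 returns (47, ())
        H2 returns (47, ())
        H3 returns (47, ())
        H4 returns [(47, ())]
      branch[2] choose=3:
        H0 returns 44
        H1 returns (44, ())
        H2 returns (44, ())
        H3 returns (44, ())
        H4 returns [(44, ())]
= [(38, ()), (44, ()), (41, ()), (41, ()), (47, ()), (44, ())]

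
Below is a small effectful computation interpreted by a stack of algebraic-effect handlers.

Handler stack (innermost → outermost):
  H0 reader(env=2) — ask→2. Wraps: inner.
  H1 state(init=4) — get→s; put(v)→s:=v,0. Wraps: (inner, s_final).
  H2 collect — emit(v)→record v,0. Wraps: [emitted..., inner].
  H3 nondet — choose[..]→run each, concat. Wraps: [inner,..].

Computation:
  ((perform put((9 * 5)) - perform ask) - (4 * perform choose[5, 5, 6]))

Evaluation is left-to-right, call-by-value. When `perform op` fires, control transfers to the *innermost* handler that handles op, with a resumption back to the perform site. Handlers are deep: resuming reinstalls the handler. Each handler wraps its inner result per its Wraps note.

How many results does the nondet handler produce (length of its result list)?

Answer: 3

Working:
put(45) @ H1 ⇒ s:=45
ask @ H0 ⇒ 2
choose[5, 5, 6] @ H3
  branch[0] choose=5:
    H0 returns -22
    H1 returns (-22, 45)
    H2 returns [(-22, 45)]
    H3 returns [[(-22, 45)]]
  branch[1] choose=5:
    H0 returns -22
    H1 returns (-22, 45)
    H2 returns [(-22, 45)]
    H3 returns [[(-22, 45)]]
  branch[2] choose=6:
    H0 returns -26
    H1 returns (-26, 45)
    H2 returns [(-26, 45)]
    H3 returns [[(-26, 45)]]
= [[(-22, 45)], [(-22, 45)], [(-26, 45)]]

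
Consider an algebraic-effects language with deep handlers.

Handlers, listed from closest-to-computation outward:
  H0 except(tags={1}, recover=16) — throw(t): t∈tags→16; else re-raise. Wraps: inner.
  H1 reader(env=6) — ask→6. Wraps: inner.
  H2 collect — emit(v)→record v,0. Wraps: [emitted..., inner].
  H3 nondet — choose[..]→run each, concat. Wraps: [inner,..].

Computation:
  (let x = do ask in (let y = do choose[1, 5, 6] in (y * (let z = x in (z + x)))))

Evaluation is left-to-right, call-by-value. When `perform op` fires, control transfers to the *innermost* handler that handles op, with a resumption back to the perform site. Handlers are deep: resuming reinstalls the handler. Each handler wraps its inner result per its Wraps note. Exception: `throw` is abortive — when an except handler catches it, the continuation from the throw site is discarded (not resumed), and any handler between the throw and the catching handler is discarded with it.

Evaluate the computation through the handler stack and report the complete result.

Evaluation trace:
ask @ H1 ⇒ 6
choose[1, 5, 6] @ H3
  branch[0] choose=1:
    H0 returns 12
    H1 returns 12
    H2 returns [12]
    H3 returns [[12]]
  branch[1] choose=5:
    H0 returns 60
    H1 returns 60
    H2 returns [60]
    H3 returns [[60]]
  branch[2] choose=6:
    H0 returns 72
    H1 returns 72
    H2 returns [72]
    H3 returns [[72]]
= [[12], [60], [72]]

Answer: [[12], [60], [72]]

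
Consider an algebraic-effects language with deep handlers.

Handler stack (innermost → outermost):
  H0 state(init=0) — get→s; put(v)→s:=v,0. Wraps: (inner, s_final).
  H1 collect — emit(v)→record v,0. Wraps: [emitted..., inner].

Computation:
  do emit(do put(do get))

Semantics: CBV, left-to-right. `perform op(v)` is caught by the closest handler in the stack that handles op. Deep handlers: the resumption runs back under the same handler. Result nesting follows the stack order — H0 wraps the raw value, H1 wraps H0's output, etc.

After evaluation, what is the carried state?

Evaluation trace:
get @ H0 ⇒ 0
put(0) @ H0 ⇒ s:=0
emit(0) @ H1 ⇒ out+=0
H0 returns (0, 0)
H1 returns [0, (0, 0)]
= [0, (0, 0)]

Answer: 0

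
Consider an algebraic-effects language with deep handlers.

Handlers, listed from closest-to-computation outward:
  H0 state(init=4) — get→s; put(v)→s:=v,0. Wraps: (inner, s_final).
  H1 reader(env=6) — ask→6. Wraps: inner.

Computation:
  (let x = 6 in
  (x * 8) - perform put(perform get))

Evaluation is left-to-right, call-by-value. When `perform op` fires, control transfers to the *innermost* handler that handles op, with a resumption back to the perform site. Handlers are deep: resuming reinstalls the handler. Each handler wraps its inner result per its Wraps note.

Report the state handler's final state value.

Answer: 4

Step-by-step:
get @ H0 ⇒ 4
put(4) @ H0 ⇒ s:=4
H0 returns (48, 4)
H1 returns (48, 4)
= (48, 4)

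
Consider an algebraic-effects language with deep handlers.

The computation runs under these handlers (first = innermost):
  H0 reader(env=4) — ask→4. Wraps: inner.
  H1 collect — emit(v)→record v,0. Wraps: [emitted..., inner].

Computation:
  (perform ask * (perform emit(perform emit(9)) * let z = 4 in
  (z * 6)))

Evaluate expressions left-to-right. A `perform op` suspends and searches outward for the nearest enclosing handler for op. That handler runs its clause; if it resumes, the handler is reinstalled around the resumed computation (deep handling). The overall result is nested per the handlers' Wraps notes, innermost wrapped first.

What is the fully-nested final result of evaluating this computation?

Working:
ask @ H0 ⇒ 4
emit(9) @ H1 ⇒ out+=9
emit(0) @ H1 ⇒ out+=0
H0 returns 0
H1 returns [9, 0, 0]
= [9, 0, 0]

Answer: [9, 0, 0]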